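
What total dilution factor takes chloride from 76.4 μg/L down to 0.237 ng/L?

Factor = C₀/C_target = 76.4 μg/L / 0.237 ng/L = 3.22 × 10⁵.

3.22 × 10⁵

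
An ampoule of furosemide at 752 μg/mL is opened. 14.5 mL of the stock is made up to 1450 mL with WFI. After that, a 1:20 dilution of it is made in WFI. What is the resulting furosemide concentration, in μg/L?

Overall dilution factor = 100 × 20 = 2000.
752 μg/mL / 2000 = 0.376 μg/mL = 376 μg/L.

376 μg/L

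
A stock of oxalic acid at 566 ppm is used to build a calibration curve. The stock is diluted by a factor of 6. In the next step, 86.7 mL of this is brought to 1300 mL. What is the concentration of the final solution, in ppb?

Overall dilution factor = 6 × 14.99 = 90.0.
566 ppm / 90.0 = 6.29 ppm = 6290 ppb.

6290 ppb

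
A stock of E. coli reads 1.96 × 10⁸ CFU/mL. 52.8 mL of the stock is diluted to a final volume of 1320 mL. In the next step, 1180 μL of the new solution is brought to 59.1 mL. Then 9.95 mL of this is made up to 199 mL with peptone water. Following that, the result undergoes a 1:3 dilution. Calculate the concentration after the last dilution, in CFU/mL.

Overall dilution factor = 25 × 50.08 × 20 × 3 = 7.51 × 10⁴.
1.96 × 10⁸ CFU/mL / 7.51 × 10⁴ = 2610 CFU/mL.

2610 CFU/mL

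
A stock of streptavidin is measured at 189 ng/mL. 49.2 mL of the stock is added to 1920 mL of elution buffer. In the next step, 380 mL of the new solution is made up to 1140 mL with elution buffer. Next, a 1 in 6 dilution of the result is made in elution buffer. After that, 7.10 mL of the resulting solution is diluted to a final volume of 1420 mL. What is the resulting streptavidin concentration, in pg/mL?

1.31 pg/mL

Overall dilution factor = 40.02 × 3 × 6 × 200 = 1.44 × 10⁵.
189 ng/mL / 1.44 × 10⁵ = 1.31 × 10⁻³ ng/mL = 1.31 pg/mL.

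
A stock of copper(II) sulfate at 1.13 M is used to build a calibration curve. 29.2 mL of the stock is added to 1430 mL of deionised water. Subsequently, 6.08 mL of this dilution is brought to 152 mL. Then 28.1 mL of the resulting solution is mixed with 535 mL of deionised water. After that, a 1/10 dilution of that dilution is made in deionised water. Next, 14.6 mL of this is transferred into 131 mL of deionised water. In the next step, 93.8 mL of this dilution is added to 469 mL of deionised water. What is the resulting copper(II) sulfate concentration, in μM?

Overall dilution factor = 49.97 × 25 × 20.04 × 10 × 9.973 × 6 = 1.50 × 10⁷.
1.13 M / 1.50 × 10⁷ = 7.54 × 10⁻⁸ M = 0.0754 μM.

0.0754 μM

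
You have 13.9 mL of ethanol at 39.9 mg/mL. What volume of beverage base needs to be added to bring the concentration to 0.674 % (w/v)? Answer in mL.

68.4 mL

0.674 % (w/v) = 6.74 mg/mL.
V₂ = C₁V₁/C₂ = 39.9 × 13.9 / 6.74 = 82.3 mL.
Diluent to add = V₂ − V₁ = 82.3 − 13.9 = 68.4 mL.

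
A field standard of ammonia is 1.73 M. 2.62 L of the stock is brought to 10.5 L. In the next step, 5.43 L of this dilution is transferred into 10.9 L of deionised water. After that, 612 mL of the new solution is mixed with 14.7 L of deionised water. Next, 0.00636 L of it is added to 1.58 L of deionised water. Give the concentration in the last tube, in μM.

23.0 μM

Overall dilution factor = 4.008 × 3.007 × 25.02 × 249.4 = 7.52 × 10⁴.
1.73 M / 7.52 × 10⁴ = 2.30 × 10⁻⁵ M = 23.0 μM.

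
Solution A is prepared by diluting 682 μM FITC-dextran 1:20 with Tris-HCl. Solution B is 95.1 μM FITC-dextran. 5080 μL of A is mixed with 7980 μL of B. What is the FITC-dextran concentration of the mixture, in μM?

71.4 μM

C_A = 682 μM / 20 = 34.1 μM.
C_mix = (C_A·V_A + C_B·V_B)/(V_A + V_B) = (34.1×5080 + 95.1×7980) / 13060 = 71.4 μM.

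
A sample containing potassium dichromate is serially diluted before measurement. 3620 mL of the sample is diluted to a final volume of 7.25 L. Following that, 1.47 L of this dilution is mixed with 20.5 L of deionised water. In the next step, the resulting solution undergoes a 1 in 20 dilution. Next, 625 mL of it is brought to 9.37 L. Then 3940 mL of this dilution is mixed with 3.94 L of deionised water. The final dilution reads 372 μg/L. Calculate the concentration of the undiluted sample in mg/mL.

6.68 mg/mL

Overall dilution factor = 2.003 × 14.95 × 20 × 14.99 × 2 = 1.79 × 10⁴.
Original = 372 μg/L × 1.79 × 10⁴ = 6.68 × 10⁶ μg/L = 6.68 mg/mL.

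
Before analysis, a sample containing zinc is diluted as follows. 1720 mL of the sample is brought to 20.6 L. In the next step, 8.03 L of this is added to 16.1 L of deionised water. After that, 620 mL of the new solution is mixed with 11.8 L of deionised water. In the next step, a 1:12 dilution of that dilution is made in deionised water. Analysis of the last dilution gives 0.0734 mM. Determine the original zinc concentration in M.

Overall dilution factor = 11.98 × 3.005 × 20.03 × 12 = 8652.
Original = 0.0734 mM × 8652 = 635 mM = 0.635 M.

0.635 M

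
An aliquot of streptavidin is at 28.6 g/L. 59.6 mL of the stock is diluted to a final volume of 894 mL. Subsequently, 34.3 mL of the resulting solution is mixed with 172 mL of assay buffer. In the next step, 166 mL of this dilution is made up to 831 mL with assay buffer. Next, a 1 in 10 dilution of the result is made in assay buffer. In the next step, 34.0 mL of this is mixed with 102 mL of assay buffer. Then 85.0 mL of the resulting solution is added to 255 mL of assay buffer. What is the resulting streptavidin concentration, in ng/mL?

Overall dilution factor = 15 × 6.015 × 5.006 × 10 × 4 × 4 = 7.23 × 10⁴.
28.6 g/L / 7.23 × 10⁴ = 3.96 × 10⁻⁴ g/L = 396 ng/mL.

396 ng/mL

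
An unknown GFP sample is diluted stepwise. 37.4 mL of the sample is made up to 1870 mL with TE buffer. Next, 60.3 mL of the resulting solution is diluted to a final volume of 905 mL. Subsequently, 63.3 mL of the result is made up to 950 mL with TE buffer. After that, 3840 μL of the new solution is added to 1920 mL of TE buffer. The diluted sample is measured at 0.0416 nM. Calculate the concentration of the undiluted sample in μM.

235 μM

Overall dilution factor = 50 × 15.01 × 15.01 × 501 = 5.64 × 10⁶.
Original = 0.0416 nM × 5.64 × 10⁶ = 2.35 × 10⁵ nM = 235 μM.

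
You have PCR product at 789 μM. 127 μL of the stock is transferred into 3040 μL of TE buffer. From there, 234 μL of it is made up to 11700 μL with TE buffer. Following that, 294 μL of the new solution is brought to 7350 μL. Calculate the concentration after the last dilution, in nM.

Overall dilution factor = 24.94 × 50 × 25 = 3.12 × 10⁴.
789 μM / 3.12 × 10⁴ = 0.0253 μM = 25.3 nM.

25.3 nM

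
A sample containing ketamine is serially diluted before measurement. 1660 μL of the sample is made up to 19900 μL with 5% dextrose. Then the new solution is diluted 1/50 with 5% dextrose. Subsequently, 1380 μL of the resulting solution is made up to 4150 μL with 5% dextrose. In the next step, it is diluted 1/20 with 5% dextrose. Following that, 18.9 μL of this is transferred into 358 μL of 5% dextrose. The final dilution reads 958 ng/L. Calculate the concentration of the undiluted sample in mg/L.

689 mg/L

Overall dilution factor = 11.99 × 50 × 3.007 × 20 × 19.94 = 7.19 × 10⁵.
Original = 958 ng/L × 7.19 × 10⁵ = 6.89 × 10⁸ ng/L = 689 mg/L.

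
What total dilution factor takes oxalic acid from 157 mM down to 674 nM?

2.33 × 10⁵

Factor = C₀/C_target = 157 mM / 674 nM = 2.33 × 10⁵.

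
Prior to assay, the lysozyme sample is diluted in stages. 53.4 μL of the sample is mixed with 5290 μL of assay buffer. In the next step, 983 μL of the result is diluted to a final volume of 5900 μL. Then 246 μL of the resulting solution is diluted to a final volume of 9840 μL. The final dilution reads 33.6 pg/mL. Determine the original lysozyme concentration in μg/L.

Overall dilution factor = 100.1 × 6.002 × 40 = 2.40 × 10⁴.
Original = 33.6 pg/mL × 2.40 × 10⁴ = 8.07 × 10⁵ pg/mL = 807 μg/L.

807 μg/L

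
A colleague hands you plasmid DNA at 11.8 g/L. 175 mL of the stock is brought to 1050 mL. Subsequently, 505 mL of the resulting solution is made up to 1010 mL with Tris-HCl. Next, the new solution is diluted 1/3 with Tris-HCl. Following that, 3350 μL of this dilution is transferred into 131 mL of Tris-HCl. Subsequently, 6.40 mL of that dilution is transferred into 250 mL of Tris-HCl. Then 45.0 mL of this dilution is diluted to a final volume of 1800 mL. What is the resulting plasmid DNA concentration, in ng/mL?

5.10 ng/mL

Overall dilution factor = 6 × 2 × 3 × 40.10 × 40.06 × 40 = 2.31 × 10⁶.
11.8 g/L / 2.31 × 10⁶ = 5.10 × 10⁻⁶ g/L = 5.10 ng/mL.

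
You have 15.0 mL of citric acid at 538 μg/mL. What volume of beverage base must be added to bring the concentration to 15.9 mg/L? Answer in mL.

493 mL

15.9 mg/L = 15.9 μg/mL.
V₂ = C₁V₁/C₂ = 538 × 15.0 / 15.9 = 508 mL.
Diluent to add = V₂ − V₁ = 508 − 15.0 = 493 mL.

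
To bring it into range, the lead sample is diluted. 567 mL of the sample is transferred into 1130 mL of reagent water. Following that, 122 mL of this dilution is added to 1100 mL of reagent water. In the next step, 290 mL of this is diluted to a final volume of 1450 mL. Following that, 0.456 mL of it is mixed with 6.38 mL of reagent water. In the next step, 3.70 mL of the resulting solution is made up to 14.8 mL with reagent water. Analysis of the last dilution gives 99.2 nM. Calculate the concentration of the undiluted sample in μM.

Overall dilution factor = 2.993 × 10.02 × 5 × 14.99 × 4 = 8988.
Original = 99.2 nM × 8988 = 8.92 × 10⁵ nM = 892 μM.

892 μM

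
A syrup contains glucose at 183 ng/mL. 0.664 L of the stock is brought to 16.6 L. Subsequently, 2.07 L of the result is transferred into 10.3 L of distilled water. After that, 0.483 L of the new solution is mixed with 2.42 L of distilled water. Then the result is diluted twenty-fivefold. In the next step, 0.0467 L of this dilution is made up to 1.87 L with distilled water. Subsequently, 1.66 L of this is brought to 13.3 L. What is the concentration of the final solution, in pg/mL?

Overall dilution factor = 25 × 5.976 × 6.010 × 25 × 40.04 × 8.012 = 7.20 × 10⁶.
183 ng/mL / 7.20 × 10⁶ = 2.54 × 10⁻⁵ ng/mL = 0.0254 pg/mL.

0.0254 pg/mL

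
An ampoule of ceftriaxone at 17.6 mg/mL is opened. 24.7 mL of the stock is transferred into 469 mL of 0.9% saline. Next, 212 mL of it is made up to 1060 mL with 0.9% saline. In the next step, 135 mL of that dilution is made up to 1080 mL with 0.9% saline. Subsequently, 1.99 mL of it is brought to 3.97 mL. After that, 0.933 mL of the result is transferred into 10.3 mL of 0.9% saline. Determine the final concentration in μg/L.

917 μg/L

Overall dilution factor = 19.99 × 5 × 8 × 1.995 × 12.04 = 1.92 × 10⁴.
17.6 mg/mL / 1.92 × 10⁴ = 9.17 × 10⁻⁴ mg/mL = 917 μg/L.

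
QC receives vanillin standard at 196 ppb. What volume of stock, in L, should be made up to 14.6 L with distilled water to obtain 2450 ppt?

2450 ppt = 2.45 ppb.
V₁ = C₂V₂/C₁ = 2.45 × 14.6 / 196 = 0.182 L.

0.182 L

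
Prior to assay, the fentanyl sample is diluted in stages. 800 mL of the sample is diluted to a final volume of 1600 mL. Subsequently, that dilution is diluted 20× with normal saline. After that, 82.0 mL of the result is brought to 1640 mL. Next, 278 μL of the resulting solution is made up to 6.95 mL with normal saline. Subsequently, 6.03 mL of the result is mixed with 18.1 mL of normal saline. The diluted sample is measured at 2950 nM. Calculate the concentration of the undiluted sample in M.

0.236 M

Overall dilution factor = 2 × 20 × 20 × 25 × 4.002 = 8.00 × 10⁴.
Original = 2950 nM × 8.00 × 10⁴ = 2.36 × 10⁸ nM = 0.236 M.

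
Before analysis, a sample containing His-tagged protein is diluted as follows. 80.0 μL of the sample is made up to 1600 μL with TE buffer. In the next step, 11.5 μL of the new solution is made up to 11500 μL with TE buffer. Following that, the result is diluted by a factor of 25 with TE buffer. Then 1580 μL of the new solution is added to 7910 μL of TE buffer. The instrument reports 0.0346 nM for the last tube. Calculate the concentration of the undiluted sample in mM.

Overall dilution factor = 20 × 1000 × 25 × 6.006 = 3.00 × 10⁶.
Original = 0.0346 nM × 3.00 × 10⁶ = 1.04 × 10⁵ nM = 0.104 mM.

0.104 mM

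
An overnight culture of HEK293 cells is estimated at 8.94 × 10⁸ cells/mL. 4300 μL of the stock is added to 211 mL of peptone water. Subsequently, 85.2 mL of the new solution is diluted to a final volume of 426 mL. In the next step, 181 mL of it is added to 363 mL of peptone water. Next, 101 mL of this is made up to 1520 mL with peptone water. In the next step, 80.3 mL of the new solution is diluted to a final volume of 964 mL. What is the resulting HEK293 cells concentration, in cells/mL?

Overall dilution factor = 50.07 × 5 × 3.006 × 15.05 × 12.00 = 1.36 × 10⁵.
8.94 × 10⁸ cells/mL / 1.36 × 10⁵ = 6580 cells/mL.

6580 cells/mL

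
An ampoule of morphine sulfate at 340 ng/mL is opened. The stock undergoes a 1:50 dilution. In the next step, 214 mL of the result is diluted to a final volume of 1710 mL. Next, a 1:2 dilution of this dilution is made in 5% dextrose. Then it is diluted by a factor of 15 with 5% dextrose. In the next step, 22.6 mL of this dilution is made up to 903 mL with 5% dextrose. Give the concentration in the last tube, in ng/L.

Overall dilution factor = 50 × 7.991 × 2 × 15 × 39.96 = 4.79 × 10⁵.
340 ng/mL / 4.79 × 10⁵ = 7.10 × 10⁻⁴ ng/mL = 0.710 ng/L.

0.710 ng/L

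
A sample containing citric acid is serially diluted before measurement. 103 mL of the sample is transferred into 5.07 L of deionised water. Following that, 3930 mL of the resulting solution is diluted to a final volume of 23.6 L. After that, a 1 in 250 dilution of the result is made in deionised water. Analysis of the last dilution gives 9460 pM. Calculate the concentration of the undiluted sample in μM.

Overall dilution factor = 50.22 × 6.005 × 250 = 7.54 × 10⁴.
Original = 9460 pM × 7.54 × 10⁴ = 7.13 × 10⁸ pM = 713 μM.

713 μM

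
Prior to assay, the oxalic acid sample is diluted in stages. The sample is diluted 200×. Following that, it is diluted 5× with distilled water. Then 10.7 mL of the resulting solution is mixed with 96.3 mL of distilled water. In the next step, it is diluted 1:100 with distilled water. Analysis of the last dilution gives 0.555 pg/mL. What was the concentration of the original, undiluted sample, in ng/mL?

Overall dilution factor = 200 × 5 × 10 × 100 = 1.00 × 10⁶.
Original = 0.555 pg/mL × 1.00 × 10⁶ = 5.55 × 10⁵ pg/mL = 555 ng/mL.

555 ng/mL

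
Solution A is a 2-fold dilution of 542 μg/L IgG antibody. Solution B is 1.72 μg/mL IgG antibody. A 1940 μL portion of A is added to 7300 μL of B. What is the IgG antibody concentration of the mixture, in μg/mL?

C_A = 542 μg/L / 2 = 271 μg/L.
C_B = 1.72 μg/mL = 1720 μg/L.
C_mix = (C_A·V_A + C_B·V_B)/(V_A + V_B) = (271×1940 + 1720×7300) / 9240 = 1416 μg/L = 1.42 μg/mL.

1.42 μg/mL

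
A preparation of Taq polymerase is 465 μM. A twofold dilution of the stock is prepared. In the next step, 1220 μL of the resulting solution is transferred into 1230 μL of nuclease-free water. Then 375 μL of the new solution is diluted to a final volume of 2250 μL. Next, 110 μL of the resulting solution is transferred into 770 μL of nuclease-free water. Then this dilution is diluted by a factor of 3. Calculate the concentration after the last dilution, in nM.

804 nM

Overall dilution factor = 2 × 2.008 × 6 × 8 × 3 = 578.
465 μM / 578 = 0.804 μM = 804 nM.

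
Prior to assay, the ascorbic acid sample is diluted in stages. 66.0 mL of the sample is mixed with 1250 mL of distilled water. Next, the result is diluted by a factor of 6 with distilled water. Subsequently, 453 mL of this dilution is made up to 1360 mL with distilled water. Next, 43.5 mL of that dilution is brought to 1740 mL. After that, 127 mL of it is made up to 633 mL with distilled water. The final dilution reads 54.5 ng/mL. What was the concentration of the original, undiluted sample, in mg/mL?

3.90 mg/mL

Overall dilution factor = 19.94 × 6 × 3.002 × 40 × 4.984 = 7.16 × 10⁴.
Original = 54.5 ng/mL × 7.16 × 10⁴ = 3.90 × 10⁶ ng/mL = 3.90 mg/mL.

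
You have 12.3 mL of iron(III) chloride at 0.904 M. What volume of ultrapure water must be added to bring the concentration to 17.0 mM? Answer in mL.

17.0 mM = 0.0170 M.
V₂ = C₁V₁/C₂ = 0.904 × 12.3 / 0.0170 = 654 mL.
Diluent to add = V₂ − V₁ = 654 − 12.3 = 642 mL.

642 mL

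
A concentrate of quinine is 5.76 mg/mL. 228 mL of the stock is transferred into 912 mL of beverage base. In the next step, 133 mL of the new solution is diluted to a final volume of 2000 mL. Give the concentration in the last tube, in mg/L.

Overall dilution factor = 5 × 15.04 = 75.2.
5.76 mg/mL / 75.2 = 0.0766 mg/mL = 76.6 mg/L.

76.6 mg/L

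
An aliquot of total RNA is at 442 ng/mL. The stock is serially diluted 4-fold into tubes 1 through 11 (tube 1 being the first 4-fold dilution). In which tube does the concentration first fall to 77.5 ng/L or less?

Tube n has concentration 442 ng/mL / 4ⁿ.
Need 4ⁿ ≥ 442 ng/mL / 77.5 ng/L = 5703, so n ≥ 6.24.
First such tube: n = 7.

tube 7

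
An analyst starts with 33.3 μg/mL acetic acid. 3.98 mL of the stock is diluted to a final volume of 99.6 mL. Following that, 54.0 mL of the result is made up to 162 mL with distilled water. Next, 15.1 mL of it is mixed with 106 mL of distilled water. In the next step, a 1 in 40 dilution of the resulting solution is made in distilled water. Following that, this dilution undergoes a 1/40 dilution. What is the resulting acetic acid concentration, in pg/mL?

Overall dilution factor = 25.03 × 3 × 8.020 × 40 × 40 = 9.63 × 10⁵.
33.3 μg/mL / 9.63 × 10⁵ = 3.46 × 10⁻⁵ μg/mL = 34.6 pg/mL.

34.6 pg/mL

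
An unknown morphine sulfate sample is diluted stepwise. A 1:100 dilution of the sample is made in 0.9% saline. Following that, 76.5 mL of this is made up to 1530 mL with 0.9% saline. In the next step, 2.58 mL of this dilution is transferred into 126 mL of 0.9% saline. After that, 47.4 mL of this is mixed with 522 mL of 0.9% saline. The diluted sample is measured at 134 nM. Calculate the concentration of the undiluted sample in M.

Overall dilution factor = 100 × 20 × 49.84 × 12.01 = 1.20 × 10⁶.
Original = 134 nM × 1.20 × 10⁶ = 1.60 × 10⁸ nM = 0.160 M.

0.160 M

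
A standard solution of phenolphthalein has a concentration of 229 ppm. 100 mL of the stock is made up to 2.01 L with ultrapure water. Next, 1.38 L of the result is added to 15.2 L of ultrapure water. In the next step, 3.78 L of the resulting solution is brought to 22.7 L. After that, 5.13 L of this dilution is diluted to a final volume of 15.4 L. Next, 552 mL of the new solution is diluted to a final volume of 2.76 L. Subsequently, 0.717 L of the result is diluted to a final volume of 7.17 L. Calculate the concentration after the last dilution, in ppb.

Overall dilution factor = 20.10 × 12.01 × 6.005 × 3.002 × 5 × 10 = 2.18 × 10⁵.
229 ppm / 2.18 × 10⁵ = 1.05 × 10⁻³ ppm = 1.05 ppb.

1.05 ppb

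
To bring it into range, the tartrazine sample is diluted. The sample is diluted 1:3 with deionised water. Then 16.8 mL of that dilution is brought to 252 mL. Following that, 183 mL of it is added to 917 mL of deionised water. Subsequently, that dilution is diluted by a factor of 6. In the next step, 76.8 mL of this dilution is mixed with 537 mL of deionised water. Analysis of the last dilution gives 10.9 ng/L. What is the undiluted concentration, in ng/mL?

141 ng/mL

Overall dilution factor = 3 × 15 × 6.011 × 6 × 7.992 = 1.30 × 10⁴.
Original = 10.9 ng/L × 1.30 × 10⁴ = 1.41 × 10⁵ ng/L = 141 ng/mL.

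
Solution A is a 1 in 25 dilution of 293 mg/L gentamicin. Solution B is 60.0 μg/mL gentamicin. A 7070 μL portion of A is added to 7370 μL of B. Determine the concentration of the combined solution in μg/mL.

36.4 μg/mL

C_A = 293 mg/L / 25 = 11.7 mg/L.
C_B = 60.0 μg/mL = 60.0 mg/L.
C_mix = (C_A·V_A + C_B·V_B)/(V_A + V_B) = (11.7×7070 + 60.0×7370) / 14440 = 36.4 mg/L = 36.4 μg/mL.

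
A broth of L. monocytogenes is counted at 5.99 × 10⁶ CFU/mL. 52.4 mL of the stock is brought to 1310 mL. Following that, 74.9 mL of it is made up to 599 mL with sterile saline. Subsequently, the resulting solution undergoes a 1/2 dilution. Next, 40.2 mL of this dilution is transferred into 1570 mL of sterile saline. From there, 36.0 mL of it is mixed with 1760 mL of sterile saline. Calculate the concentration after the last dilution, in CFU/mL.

7.50 CFU/mL

Overall dilution factor = 25 × 7.997 × 2 × 40.05 × 49.89 = 7.99 × 10⁵.
5.99 × 10⁶ CFU/mL / 7.99 × 10⁵ = 7.50 CFU/mL.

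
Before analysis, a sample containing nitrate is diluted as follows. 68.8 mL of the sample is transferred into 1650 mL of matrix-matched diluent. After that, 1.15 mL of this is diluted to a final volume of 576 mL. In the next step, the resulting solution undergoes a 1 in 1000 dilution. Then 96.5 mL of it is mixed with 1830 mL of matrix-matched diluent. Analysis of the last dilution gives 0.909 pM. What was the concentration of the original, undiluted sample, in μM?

Overall dilution factor = 24.98 × 500.9 × 1000 × 19.96 = 2.50 × 10⁸.
Original = 0.909 pM × 2.50 × 10⁸ = 2.27 × 10⁸ pM = 227 μM.

227 μM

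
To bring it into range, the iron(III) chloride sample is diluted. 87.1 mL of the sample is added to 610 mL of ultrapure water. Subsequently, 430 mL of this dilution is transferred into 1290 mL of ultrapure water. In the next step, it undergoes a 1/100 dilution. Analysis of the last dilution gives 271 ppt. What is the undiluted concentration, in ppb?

Overall dilution factor = 8.003 × 4 × 100 = 3201.
Original = 271 ppt × 3201 = 8.68 × 10⁵ ppt = 868 ppb.

868 ppb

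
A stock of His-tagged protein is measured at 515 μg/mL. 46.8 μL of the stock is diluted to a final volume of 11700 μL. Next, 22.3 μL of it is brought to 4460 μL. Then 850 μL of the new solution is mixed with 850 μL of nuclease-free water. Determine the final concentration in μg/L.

5.15 μg/L

Overall dilution factor = 250 × 200 × 2 = 1.00 × 10⁵.
515 μg/mL / 1.00 × 10⁵ = 5.15 × 10⁻³ μg/mL = 5.15 μg/L.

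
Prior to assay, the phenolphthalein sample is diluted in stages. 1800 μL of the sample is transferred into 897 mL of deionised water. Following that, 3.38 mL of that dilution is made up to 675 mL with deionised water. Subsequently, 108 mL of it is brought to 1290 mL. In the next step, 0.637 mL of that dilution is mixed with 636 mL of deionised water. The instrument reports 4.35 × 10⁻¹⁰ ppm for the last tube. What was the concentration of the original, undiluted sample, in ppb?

518 ppb

Overall dilution factor = 499.3 × 199.7 × 11.94 × 999.4 = 1.19 × 10⁹.
Original = 4.35 × 10⁻¹⁰ ppm × 1.19 × 10⁹ = 0.518 ppm = 518 ppb.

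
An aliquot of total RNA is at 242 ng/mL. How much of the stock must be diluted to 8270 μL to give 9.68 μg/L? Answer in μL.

9.68 μg/L = 9.68 ng/mL.
V₁ = C₂V₂/C₁ = 9.68 × 8270 / 242 = 331 μL.

331 μL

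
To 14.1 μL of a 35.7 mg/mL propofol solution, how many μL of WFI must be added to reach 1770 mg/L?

1770 mg/L = 1.77 mg/mL.
V₂ = C₁V₁/C₂ = 35.7 × 14.1 / 1.77 = 284 μL.
Diluent to add = V₂ − V₁ = 284 − 14.1 = 270 μL.

270 μL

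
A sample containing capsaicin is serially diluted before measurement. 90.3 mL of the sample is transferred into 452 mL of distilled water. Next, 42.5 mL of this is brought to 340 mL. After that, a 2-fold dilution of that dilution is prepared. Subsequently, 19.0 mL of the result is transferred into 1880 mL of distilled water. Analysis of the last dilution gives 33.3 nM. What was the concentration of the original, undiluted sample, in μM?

320 μM

Overall dilution factor = 6.006 × 8 × 2 × 99.95 = 9604.
Original = 33.3 nM × 9604 = 3.20 × 10⁵ nM = 320 μM.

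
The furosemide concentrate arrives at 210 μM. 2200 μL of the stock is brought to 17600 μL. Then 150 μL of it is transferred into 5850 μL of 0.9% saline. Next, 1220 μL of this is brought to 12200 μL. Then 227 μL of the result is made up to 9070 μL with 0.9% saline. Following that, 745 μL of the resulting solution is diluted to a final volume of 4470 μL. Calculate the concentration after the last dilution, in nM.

Overall dilution factor = 8 × 40 × 10 × 39.96 × 6 = 7.67 × 10⁵.
210 μM / 7.67 × 10⁵ = 2.74 × 10⁻⁴ μM = 0.274 nM.

0.274 nM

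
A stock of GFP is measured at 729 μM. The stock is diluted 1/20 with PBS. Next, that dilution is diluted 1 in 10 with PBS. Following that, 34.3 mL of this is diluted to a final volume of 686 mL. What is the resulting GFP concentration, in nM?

182 nM

Overall dilution factor = 20 × 10 × 20 = 4000.
729 μM / 4000 = 0.182 μM = 182 nM.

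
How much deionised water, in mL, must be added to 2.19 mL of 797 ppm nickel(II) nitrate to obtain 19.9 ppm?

V₂ = C₁V₁/C₂ = 797 × 2.19 / 19.9 = 87.7 mL.
Diluent to add = V₂ − V₁ = 87.7 − 2.19 = 85.5 mL.

85.5 mL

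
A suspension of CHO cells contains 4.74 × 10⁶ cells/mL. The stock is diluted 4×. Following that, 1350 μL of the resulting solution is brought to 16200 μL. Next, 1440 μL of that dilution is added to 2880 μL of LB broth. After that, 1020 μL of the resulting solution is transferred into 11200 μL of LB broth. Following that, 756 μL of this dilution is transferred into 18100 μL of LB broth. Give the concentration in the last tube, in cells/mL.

110 cells/mL

Overall dilution factor = 4 × 12 × 3 × 11.98 × 24.94 = 4.30 × 10⁴.
4.74 × 10⁶ cells/mL / 4.30 × 10⁴ = 110 cells/mL.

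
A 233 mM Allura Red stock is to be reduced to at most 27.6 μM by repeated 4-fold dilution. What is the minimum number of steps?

7

Need 4ⁿ ≥ 8442, so n ≥ log(8442)/log(4) = 6.52.
Minimum whole steps: n = 7.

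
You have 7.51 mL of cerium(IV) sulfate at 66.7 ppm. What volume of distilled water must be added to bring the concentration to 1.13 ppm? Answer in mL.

436 mL

V₂ = C₁V₁/C₂ = 66.7 × 7.51 / 1.13 = 443 mL.
Diluent to add = V₂ − V₁ = 443 − 7.51 = 436 mL.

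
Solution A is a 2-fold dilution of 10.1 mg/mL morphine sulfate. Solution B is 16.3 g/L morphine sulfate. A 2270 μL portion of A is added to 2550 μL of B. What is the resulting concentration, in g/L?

11.0 g/L

C_A = 10.1 mg/mL / 2 = 5.05 mg/mL.
C_B = 16.3 g/L = 16.3 mg/mL.
C_mix = (C_A·V_A + C_B·V_B)/(V_A + V_B) = (5.05×2270 + 16.3×2550) / 4820 = 11.0 mg/mL = 11.0 g/L.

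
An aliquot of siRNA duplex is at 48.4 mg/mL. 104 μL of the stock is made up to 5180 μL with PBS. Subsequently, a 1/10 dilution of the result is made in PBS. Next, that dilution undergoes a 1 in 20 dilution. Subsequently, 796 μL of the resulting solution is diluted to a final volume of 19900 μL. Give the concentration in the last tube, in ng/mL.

194 ng/mL

Overall dilution factor = 49.81 × 10 × 20 × 25 = 2.49 × 10⁵.
48.4 mg/mL / 2.49 × 10⁵ = 1.94 × 10⁻⁴ mg/mL = 194 ng/mL.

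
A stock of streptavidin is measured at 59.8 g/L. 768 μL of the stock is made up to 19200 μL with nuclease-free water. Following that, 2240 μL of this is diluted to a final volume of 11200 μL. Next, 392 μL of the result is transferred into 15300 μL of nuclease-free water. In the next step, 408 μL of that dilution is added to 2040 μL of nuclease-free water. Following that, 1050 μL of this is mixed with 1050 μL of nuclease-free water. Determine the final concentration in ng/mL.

996 ng/mL

Overall dilution factor = 25 × 5 × 40.03 × 6 × 2 = 6.00 × 10⁴.
59.8 g/L / 6.00 × 10⁴ = 9.96 × 10⁻⁴ g/L = 996 ng/mL.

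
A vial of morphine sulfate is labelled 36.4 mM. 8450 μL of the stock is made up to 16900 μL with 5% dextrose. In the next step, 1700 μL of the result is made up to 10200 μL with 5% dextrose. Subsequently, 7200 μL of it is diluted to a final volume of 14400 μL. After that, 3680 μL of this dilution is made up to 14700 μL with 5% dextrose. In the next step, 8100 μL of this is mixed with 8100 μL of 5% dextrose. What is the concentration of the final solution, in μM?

Overall dilution factor = 2 × 6 × 2 × 3.995 × 2 = 192.
36.4 mM / 192 = 0.190 mM = 190 μM.

190 μM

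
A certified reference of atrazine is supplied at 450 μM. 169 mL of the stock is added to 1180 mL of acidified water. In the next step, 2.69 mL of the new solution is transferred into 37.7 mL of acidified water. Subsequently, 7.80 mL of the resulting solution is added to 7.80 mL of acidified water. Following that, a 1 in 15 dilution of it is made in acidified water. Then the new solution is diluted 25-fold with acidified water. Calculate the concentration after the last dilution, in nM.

Overall dilution factor = 7.982 × 15.01 × 2 × 15 × 25 = 8.99 × 10⁴.
450 μM / 8.99 × 10⁴ = 5.01 × 10⁻³ μM = 5.01 nM.

5.01 nM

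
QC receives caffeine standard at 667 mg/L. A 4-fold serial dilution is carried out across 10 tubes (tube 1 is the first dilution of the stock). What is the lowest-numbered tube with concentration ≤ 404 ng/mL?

tube 6

Tube n has concentration 667 mg/L / 4ⁿ.
Need 4ⁿ ≥ 667 mg/L / 404 ng/mL = 1651, so n ≥ 5.34.
First such tube: n = 6.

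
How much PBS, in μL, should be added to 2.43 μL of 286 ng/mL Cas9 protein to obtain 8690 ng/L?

8690 ng/L = 8.69 ng/mL.
V₂ = C₁V₁/C₂ = 286 × 2.43 / 8.69 = 80.0 μL.
Diluent to add = V₂ − V₁ = 80.0 − 2.43 = 77.5 μL.

77.5 μL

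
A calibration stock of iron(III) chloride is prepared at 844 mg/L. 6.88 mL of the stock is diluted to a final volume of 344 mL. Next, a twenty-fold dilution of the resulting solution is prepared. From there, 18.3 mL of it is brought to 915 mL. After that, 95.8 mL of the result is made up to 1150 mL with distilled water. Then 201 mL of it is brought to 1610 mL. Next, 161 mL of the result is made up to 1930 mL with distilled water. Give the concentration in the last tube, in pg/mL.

Overall dilution factor = 50 × 20 × 50 × 12.00 × 8.010 × 11.99 = 5.76 × 10⁷.
844 mg/L / 5.76 × 10⁷ = 1.46 × 10⁻⁵ mg/L = 14.6 pg/mL.

14.6 pg/mL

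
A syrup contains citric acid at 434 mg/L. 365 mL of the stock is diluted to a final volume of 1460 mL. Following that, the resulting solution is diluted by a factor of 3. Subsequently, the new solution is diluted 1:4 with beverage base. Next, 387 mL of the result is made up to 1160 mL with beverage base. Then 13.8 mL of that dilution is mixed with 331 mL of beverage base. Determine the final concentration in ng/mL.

121 ng/mL

Overall dilution factor = 4 × 3 × 4 × 2.997 × 24.99 = 3595.
434 mg/L / 3595 = 0.121 mg/L = 121 ng/mL.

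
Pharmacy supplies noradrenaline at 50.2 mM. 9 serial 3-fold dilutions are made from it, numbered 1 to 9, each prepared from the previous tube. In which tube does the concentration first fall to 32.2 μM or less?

tube 7

Tube n has concentration 50.2 mM / 3ⁿ.
Need 3ⁿ ≥ 50.2 mM / 32.2 μM = 1559, so n ≥ 6.69.
First such tube: n = 7.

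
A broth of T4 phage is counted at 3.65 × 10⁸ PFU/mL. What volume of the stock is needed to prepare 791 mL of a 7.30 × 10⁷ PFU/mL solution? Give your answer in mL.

158 mL

V₁ = C₂V₂/C₁ = 7.30 × 10⁷ × 791 / 3.65 × 10⁸ = 158 mL.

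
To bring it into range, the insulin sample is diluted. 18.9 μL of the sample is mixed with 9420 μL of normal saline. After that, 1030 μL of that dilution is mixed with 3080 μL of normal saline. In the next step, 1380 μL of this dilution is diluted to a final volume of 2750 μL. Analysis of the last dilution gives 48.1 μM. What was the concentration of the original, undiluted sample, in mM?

Overall dilution factor = 499.4 × 3.990 × 1.993 = 3971.
Original = 48.1 μM × 3971 = 1.91 × 10⁵ μM = 191 mM.

191 mM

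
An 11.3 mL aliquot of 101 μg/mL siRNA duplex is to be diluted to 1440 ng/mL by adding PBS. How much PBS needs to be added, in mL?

781 mL

1440 ng/mL = 1.44 μg/mL.
V₂ = C₁V₁/C₂ = 101 × 11.3 / 1.44 = 793 mL.
Diluent to add = V₂ − V₁ = 793 − 11.3 = 781 mL.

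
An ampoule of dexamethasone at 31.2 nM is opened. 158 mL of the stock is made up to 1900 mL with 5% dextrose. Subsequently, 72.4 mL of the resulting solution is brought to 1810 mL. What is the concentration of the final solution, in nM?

0.104 nM

Overall dilution factor = 12.03 × 25 = 301.
31.2 nM / 301 = 0.104 nM.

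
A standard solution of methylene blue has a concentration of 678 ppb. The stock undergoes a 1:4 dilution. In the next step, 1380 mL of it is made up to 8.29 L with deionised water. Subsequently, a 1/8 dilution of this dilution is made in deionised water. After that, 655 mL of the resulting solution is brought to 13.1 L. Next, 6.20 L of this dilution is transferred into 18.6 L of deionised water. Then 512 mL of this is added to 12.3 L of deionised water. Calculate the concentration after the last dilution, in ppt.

Overall dilution factor = 4 × 6.007 × 8 × 20 × 4 × 25.02 = 3.85 × 10⁵.
678 ppb / 3.85 × 10⁵ = 1.76 × 10⁻³ ppb = 1.76 ppt.

1.76 ppt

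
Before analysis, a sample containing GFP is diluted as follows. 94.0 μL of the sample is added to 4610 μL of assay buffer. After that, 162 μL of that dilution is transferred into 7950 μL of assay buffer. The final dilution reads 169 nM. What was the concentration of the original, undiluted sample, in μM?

Overall dilution factor = 50.04 × 50.07 = 2506.
Original = 169 nM × 2506 = 4.23 × 10⁵ nM = 423 μM.

423 μM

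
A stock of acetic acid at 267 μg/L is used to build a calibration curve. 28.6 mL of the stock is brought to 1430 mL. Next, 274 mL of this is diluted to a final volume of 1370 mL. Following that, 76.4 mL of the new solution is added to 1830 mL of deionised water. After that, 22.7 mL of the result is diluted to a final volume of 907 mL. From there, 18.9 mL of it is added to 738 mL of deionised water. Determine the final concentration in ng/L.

Overall dilution factor = 50 × 5 × 24.95 × 39.96 × 40.05 = 9.98 × 10⁶.
267 μg/L / 9.98 × 10⁶ = 2.67 × 10⁻⁵ μg/L = 0.0267 ng/L.

0.0267 ng/L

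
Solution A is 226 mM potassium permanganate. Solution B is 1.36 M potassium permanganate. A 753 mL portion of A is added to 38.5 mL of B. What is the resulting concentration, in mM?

C_B = 1.36 M = 1360 mM.
C_mix = (C_A·V_A + C_B·V_B)/(V_A + V_B) = (226×753 + 1360×38.5) / 791.5 = 281 mM.

281 mM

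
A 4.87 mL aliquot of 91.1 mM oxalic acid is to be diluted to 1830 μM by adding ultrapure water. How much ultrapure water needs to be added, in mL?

238 mL

1830 μM = 1.83 mM.
V₂ = C₁V₁/C₂ = 91.1 × 4.87 / 1.83 = 242 mL.
Diluent to add = V₂ − V₁ = 242 − 4.87 = 238 mL.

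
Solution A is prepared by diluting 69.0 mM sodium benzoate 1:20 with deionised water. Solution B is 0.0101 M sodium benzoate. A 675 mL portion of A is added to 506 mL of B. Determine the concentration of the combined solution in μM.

C_A = 69.0 mM / 20 = 3.45 mM.
C_B = 0.0101 M = 10.1 mM.
C_mix = (C_A·V_A + C_B·V_B)/(V_A + V_B) = (3.45×675 + 10.1×506) / 1181 = 6.30 mM = 6300 μM.

6300 μM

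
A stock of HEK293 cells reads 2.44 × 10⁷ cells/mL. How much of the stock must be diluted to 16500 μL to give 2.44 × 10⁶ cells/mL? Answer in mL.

V₁ = C₂V₂/C₁ = 2.44 × 10⁶ × 16500 / 2.44 × 10⁷ = 1650 μL = 1.65 mL.

1.65 mL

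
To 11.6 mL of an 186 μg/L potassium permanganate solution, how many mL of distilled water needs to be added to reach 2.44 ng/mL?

2.44 ng/mL = 2.44 μg/L.
V₂ = C₁V₁/C₂ = 186 × 11.6 / 2.44 = 884 mL.
Diluent to add = V₂ − V₁ = 884 − 11.6 = 873 mL.

873 mL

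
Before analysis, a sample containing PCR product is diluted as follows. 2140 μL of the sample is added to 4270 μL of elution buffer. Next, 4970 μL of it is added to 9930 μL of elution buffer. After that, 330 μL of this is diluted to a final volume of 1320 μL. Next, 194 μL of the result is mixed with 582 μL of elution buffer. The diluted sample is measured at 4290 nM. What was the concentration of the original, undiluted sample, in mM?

0.616 mM

Overall dilution factor = 2.995 × 2.998 × 4 × 4 = 144.
Original = 4290 nM × 144 = 6.16 × 10⁵ nM = 0.616 mM.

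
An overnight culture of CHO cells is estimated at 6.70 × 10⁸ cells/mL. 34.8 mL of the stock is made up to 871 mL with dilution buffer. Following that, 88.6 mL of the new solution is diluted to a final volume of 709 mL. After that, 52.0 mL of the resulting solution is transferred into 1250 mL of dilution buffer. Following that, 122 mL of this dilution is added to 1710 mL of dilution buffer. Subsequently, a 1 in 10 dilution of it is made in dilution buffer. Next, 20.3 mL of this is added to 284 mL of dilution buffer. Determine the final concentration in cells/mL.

Overall dilution factor = 25.03 × 8.002 × 25.04 × 15.02 × 10 × 14.99 = 1.13 × 10⁷.
6.70 × 10⁸ cells/mL / 1.13 × 10⁷ = 59.4 cells/mL.

59.4 cells/mL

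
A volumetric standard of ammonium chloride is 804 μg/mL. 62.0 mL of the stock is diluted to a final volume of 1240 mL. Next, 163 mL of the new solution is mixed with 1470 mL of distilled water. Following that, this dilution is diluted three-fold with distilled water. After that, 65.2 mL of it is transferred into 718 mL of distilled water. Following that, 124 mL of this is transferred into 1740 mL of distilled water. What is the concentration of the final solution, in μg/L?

Overall dilution factor = 20 × 10.02 × 3 × 12.01 × 15.03 = 1.09 × 10⁵.
804 μg/mL / 1.09 × 10⁵ = 7.41 × 10⁻³ μg/mL = 7.41 μg/L.

7.41 μg/L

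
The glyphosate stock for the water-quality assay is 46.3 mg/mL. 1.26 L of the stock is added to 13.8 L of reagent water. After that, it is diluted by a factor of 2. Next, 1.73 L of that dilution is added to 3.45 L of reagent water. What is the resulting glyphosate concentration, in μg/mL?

Overall dilution factor = 11.95 × 2 × 2.994 = 71.6.
46.3 mg/mL / 71.6 = 0.647 mg/mL = 647 μg/mL.

647 μg/mL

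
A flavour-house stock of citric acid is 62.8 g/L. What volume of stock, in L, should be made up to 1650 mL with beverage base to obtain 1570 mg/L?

1570 mg/L = 1.57 g/L.
V₁ = C₂V₂/C₁ = 1.57 × 1650 / 62.8 = 41.2 mL = 0.0413 L.

0.0413 L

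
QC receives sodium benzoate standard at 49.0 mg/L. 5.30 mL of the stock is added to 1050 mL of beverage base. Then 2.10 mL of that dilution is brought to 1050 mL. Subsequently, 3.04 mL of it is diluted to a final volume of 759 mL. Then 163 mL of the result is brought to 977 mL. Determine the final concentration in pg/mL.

0.329 pg/mL

Overall dilution factor = 199.1 × 500 × 249.7 × 5.994 = 1.49 × 10⁸.
49.0 mg/L / 1.49 × 10⁸ = 3.29 × 10⁻⁷ mg/L = 0.329 pg/mL.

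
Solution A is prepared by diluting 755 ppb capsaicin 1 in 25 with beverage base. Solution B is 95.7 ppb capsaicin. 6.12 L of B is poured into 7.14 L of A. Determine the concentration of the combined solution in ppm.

0.0604 ppm

C_A = 755 ppb / 25 = 30.2 ppb.
C_mix = (C_A·V_A + C_B·V_B)/(V_A + V_B) = (30.2×7.14 + 95.7×6.12) / 13.26 = 60.4 ppb = 0.0604 ppm.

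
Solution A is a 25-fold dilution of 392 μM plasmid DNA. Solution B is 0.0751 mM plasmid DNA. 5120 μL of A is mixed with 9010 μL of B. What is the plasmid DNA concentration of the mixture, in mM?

0.0536 mM

C_A = 392 μM / 25 = 15.7 μM.
C_B = 0.0751 mM = 75.1 μM.
C_mix = (C_A·V_A + C_B·V_B)/(V_A + V_B) = (15.7×5120 + 75.1×9010) / 14130 = 53.6 μM = 0.0536 mM.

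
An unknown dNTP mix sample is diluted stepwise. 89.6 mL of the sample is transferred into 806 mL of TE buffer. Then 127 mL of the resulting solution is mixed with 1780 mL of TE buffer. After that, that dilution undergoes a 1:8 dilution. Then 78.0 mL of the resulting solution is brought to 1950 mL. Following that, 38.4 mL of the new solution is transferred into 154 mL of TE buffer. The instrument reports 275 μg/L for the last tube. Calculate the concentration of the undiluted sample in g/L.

41.4 g/L

Overall dilution factor = 9.996 × 15.02 × 8 × 25 × 5.010 = 1.50 × 10⁵.
Original = 275 μg/L × 1.50 × 10⁵ = 4.14 × 10⁷ μg/L = 41.4 g/L.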